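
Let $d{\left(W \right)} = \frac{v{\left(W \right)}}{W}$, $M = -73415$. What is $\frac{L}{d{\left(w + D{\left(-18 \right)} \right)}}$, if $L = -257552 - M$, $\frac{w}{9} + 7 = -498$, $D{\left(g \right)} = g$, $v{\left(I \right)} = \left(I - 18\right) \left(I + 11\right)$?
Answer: $\frac{93357459}{2316968} \approx 40.293$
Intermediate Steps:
$v{\left(I \right)} = \left(-18 + I\right) \left(11 + I\right)$
$w = -4545$ ($w = -63 + 9 \left(-498\right) = -63 - 4482 = -4545$)
$d{\left(W \right)} = \frac{-198 + W^{2} - 7 W}{W}$
$L = -184137$ ($L = -257552 - -73415 = -257552 + 73415 = -184137$)
$\frac{L}{d{\left(w + D{\left(-18 \right)} \right)}} = - \frac{184137}{-7 - 4563 - \frac{198}{-4545 - 18}} = - \frac{184137}{-7 - 4563 - \frac{198}{-4563}} = - \frac{184137}{-7 - 4563 - - \frac{22}{507}} = - \frac{184137}{-7 - 4563 + \frac{22}{507}} = - \frac{184137}{- \frac{2316968}{507}} = \left(-184137\right) \left(- \frac{507}{2316968}\right) = \frac{93357459}{2316968}$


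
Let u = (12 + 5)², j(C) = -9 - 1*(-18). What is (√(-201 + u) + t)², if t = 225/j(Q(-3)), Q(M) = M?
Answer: 713 + 100*√22 ≈ 1182.0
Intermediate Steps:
j(C) = 9 (j(C) = -9 + 18 = 9)
u = 289 (u = 17² = 289)
t = 25 (t = 225/9 = 225*(⅑) = 25)
(√(-201 + u) + t)² = (√(-201 + 289) + 25)² = (√88 + 25)² = (2*√22 + 25)² = (25 + 2*√22)²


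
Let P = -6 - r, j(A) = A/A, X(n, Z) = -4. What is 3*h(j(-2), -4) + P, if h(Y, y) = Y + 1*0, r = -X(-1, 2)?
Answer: -7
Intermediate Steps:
j(A) = 1
r = 4 (r = -1*(-4) = 4)
P = -10 (P = -6 - 1*4 = -6 - 4 = -10)
h(Y, y) = Y (h(Y, y) = Y + 0 = Y)
3*h(j(-2), -4) + P = 3*1 - 10 = 3 - 10 = -7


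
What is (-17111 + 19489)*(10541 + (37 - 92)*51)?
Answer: 18396208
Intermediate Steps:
(-17111 + 19489)*(10541 + (37 - 92)*51) = 2378*(10541 - 55*51) = 2378*(10541 - 2805) = 2378*7736 = 18396208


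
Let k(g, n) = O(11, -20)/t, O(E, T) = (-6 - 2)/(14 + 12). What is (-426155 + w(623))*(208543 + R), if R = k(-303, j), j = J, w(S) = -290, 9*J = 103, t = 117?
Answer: -135265752259055/1521 ≈ -8.8932e+10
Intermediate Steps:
O(E, T) = -4/13 (O(E, T) = -8/26 = -8*1/26 = -4/13)
J = 103/9 (J = (1/9)*103 = 103/9 ≈ 11.444)
j = 103/9 ≈ 11.444
k(g, n) = -4/1521 (k(g, n) = -4/13/117 = -4/13*1/117 = -4/1521)
R = -4/1521 ≈ -0.0026299
(-426155 + w(623))*(208543 + R) = (-426155 - 290)*(208543 - 4/1521) = -426445*317193899/1521 = -135265752259055/1521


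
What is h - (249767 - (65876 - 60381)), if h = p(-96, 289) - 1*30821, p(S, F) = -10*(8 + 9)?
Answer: -275263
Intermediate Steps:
p(S, F) = -170 (p(S, F) = -10*17 = -170)
h = -30991 (h = -170 - 1*30821 = -170 - 30821 = -30991)
h - (249767 - (65876 - 60381)) = -30991 - (249767 - (65876 - 60381)) = -30991 - (249767 - 1*5495) = -30991 - (249767 - 5495) = -30991 - 1*244272 = -30991 - 244272 = -275263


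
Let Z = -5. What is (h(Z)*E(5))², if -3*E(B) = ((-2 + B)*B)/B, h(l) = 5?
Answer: 25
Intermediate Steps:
E(B) = ⅔ - B/3 (E(B) = -(-2 + B)*B/(3*B) = -B*(-2 + B)/(3*B) = -(-2 + B)/3 = ⅔ - B/3)
(h(Z)*E(5))² = (5*(⅔ - ⅓*5))² = (5*(⅔ - 5/3))² = (5*(-1))² = (-5)² = 25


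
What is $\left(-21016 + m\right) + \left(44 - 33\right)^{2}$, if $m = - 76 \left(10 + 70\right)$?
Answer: $-26975$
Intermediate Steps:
$m = -6080$ ($m = \left(-76\right) 80 = -6080$)
$\left(-21016 + m\right) + \left(44 - 33\right)^{2} = \left(-21016 - 6080\right) + \left(44 - 33\right)^{2} = -27096 + 11^{2} = -27096 + 121 = -26975$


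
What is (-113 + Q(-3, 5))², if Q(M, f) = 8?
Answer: 11025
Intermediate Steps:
(-113 + Q(-3, 5))² = (-113 + 8)² = (-105)² = 11025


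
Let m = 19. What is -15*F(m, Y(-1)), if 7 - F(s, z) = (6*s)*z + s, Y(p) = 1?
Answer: 1890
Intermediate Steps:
F(s, z) = 7 - s - 6*s*z (F(s, z) = 7 - ((6*s)*z + s) = 7 - (6*s*z + s) = 7 - (s + 6*s*z) = 7 + (-s - 6*s*z) = 7 - s - 6*s*z)
-15*F(m, Y(-1)) = -15*(7 - 1*19 - 6*19*1) = -15*(7 - 19 - 114) = -15*(-126) = 1890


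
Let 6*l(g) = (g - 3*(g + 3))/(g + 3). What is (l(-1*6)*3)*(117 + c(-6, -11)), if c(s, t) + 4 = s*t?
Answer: -179/2 ≈ -89.500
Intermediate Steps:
l(g) = (-9 - 2*g)/(6*(3 + g)) (l(g) = ((g - 3*(g + 3))/(g + 3))/6 = ((g - 3*(3 + g))/(3 + g))/6 = ((g + (-9 - 3*g))/(3 + g))/6 = ((-9 - 2*g)/(3 + g))/6 = (-9 - 2*g)/(6*(3 + g)))
c(s, t) = -4 + s*t
(l(-1*6)*3)*(117 + c(-6, -11)) = (((-9 - (-2)*6)/(6*(3 - 1*6)))*3)*(117 + (-4 - 6*(-11))) = (((-9 - 2*(-6))/(6*(3 - 6)))*3)*(117 + (-4 + 66)) = (((⅙)*(-9 + 12)/(-3))*3)*(117 + 62) = (((⅙)*(-⅓)*3)*3)*179 = -⅙*3*179 = -½*179 = -179/2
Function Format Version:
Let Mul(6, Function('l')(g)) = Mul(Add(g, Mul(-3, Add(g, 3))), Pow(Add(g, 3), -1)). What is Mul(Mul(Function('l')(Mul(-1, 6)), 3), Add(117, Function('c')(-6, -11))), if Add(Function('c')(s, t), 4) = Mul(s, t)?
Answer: Rational(-179, 2) ≈ -89.500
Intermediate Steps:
Function('l')(g) = Mul(Rational(1, 6), Pow(Add(3, g), -1), Add(-9, Mul(-2, g))) (Function('l')(g) = Mul(Rational(1, 6), Mul(Add(g, Mul(-3, Add(g, 3))), Pow(Add(g, 3), -1))) = Mul(Rational(1, 6), Mul(Add(g, Mul(-3, Add(3, g))), Pow(Add(3, g), -1))) = Mul(Rational(1, 6), Mul(Add(g, Add(-9, Mul(-3, g))), Pow(Add(3, g), -1))) = Mul(Rational(1, 6), Mul(Add(-9, Mul(-2, g)), Pow(Add(3, g), -1))) = Mul(Rational(1, 6), Mul(Pow(Add(3, g), -1), Add(-9, Mul(-2, g)))) = Mul(Rational(1, 6), Pow(Add(3, g), -1), Add(-9, Mul(-2, g))))
Function('c')(s, t) = Add(-4, Mul(s, t))
Mul(Mul(Function('l')(Mul(-1, 6)), 3), Add(117, Function('c')(-6, -11))) = Mul(Mul(Mul(Rational(1, 6), Pow(Add(3, Mul(-1, 6)), -1), Add(-9, Mul(-2, Mul(-1, 6)))), 3), Add(117, Add(-4, Mul(-6, -11)))) = Mul(Mul(Mul(Rational(1, 6), Pow(Add(3, -6), -1), Add(-9, Mul(-2, -6))), 3), Add(117, Add(-4, 66))) = Mul(Mul(Mul(Rational(1, 6), Pow(-3, -1), Add(-9, 12)), 3), Add(117, 62)) = Mul(Mul(Mul(Rational(1, 6), Rational(-1, 3), 3), 3), 179) = Mul(Mul(Rational(-1, 6), 3), 179) = Mul(Rational(-1, 2), 179) = Rational(-179, 2)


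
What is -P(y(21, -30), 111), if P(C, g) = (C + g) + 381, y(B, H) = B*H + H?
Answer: 168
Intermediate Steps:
y(B, H) = H + B*H
P(C, g) = 381 + C + g
-P(y(21, -30), 111) = -(381 - 30*(1 + 21) + 111) = -(381 - 30*22 + 111) = -(381 - 660 + 111) = -1*(-168) = 168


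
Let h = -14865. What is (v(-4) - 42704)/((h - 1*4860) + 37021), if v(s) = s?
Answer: -10677/4324 ≈ -2.4692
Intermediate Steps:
(v(-4) - 42704)/((h - 1*4860) + 37021) = (-4 - 42704)/((-14865 - 1*4860) + 37021) = -42708/((-14865 - 4860) + 37021) = -42708/(-19725 + 37021) = -42708/17296 = -42708*1/17296 = -10677/4324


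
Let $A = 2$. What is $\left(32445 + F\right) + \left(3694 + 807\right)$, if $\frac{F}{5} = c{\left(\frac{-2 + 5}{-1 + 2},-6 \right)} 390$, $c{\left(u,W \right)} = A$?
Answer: $40846$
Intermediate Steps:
$c{\left(u,W \right)} = 2$
$F = 3900$ ($F = 5 \cdot 2 \cdot 390 = 5 \cdot 780 = 3900$)
$\left(32445 + F\right) + \left(3694 + 807\right) = \left(32445 + 3900\right) + \left(3694 + 807\right) = 36345 + 4501 = 40846$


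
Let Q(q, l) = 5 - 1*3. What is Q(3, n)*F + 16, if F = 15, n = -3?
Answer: 46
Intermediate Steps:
Q(q, l) = 2 (Q(q, l) = 5 - 3 = 2)
Q(3, n)*F + 16 = 2*15 + 16 = 30 + 16 = 46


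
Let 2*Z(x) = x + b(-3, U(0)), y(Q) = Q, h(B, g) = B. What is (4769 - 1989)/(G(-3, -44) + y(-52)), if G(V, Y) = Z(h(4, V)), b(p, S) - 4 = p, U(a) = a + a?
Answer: -5560/99 ≈ -56.162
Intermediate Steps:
U(a) = 2*a
b(p, S) = 4 + p
Z(x) = ½ + x/2 (Z(x) = (x + (4 - 3))/2 = (x + 1)/2 = (1 + x)/2 = ½ + x/2)
G(V, Y) = 5/2 (G(V, Y) = ½ + (½)*4 = ½ + 2 = 5/2)
(4769 - 1989)/(G(-3, -44) + y(-52)) = (4769 - 1989)/(5/2 - 52) = 2780/(-99/2) = 2780*(-2/99) = -5560/99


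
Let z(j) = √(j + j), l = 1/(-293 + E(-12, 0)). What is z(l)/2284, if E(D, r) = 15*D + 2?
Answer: I*√942/1075764 ≈ 2.853e-5*I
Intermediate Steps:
E(D, r) = 2 + 15*D
l = -1/471 (l = 1/(-293 + (2 + 15*(-12))) = 1/(-293 + (2 - 180)) = 1/(-293 - 178) = 1/(-471) = -1/471 ≈ -0.0021231)
z(j) = √2*√j (z(j) = √(2*j) = √2*√j)
z(l)/2284 = (√2*√(-1/471))/2284 = (√2*(I*√471/471))*(1/2284) = (I*√942/471)*(1/2284) = I*√942/1075764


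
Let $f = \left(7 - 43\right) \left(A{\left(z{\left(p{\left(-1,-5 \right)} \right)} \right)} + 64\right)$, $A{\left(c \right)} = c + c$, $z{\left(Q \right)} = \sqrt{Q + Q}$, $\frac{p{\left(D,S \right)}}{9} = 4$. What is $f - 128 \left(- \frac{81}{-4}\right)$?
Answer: $-4896 - 432 \sqrt{2} \approx -5506.9$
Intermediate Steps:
$p{\left(D,S \right)} = 36$ ($p{\left(D,S \right)} = 9 \cdot 4 = 36$)
$z{\left(Q \right)} = \sqrt{2} \sqrt{Q}$ ($z{\left(Q \right)} = \sqrt{2 Q} = \sqrt{2} \sqrt{Q}$)
$A{\left(c \right)} = 2 c$
$f = -2304 - 432 \sqrt{2}$ ($f = \left(7 - 43\right) \left(2 \sqrt{2} \sqrt{36} + 64\right) = - 36 \left(2 \sqrt{2} \cdot 6 + 64\right) = - 36 \left(2 \cdot 6 \sqrt{2} + 64\right) = - 36 \left(12 \sqrt{2} + 64\right) = - 36 \left(64 + 12 \sqrt{2}\right) = -2304 - 432 \sqrt{2} \approx -2914.9$)
$f - 128 \left(- \frac{81}{-4}\right) = \left(-2304 - 432 \sqrt{2}\right) - 128 \left(- \frac{81}{-4}\right) = \left(-2304 - 432 \sqrt{2}\right) - 128 \left(\left(-81\right) \left(- \frac{1}{4}\right)\right) = \left(-2304 - 432 \sqrt{2}\right) - 2592 = -4896 - 432 \sqrt{2}$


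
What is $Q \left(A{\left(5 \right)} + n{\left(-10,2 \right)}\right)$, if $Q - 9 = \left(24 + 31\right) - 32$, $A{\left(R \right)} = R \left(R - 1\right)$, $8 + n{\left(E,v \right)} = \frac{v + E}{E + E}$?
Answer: $\frac{1984}{5} \approx 396.8$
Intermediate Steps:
$n{\left(E,v \right)} = -8 + \frac{E + v}{2 E}$ ($n{\left(E,v \right)} = -8 + \frac{v + E}{E + E} = -8 + \frac{E + v}{2 E}$)
$A{\left(R \right)} = R \left(-1 + R\right)$
$Q = 32$ ($Q = 9 + \left(\left(24 + 31\right) - 32\right) = 9 + \left(55 - 32\right) = 9 + 23 = 32$)
$Q \left(A{\left(5 \right)} + n{\left(-10,2 \right)}\right) = 32 \left(5 \left(-1 + 5\right) + \frac{2 - -150}{2 \left(-10\right)}\right) = 32 \left(5 \cdot 4 + \frac{1}{2} \left(- \frac{1}{10}\right) \left(2 + 150\right)\right) = 32 \left(20 + \frac{1}{2} \left(- \frac{1}{10}\right) 152\right) = 32 \left(20 - \frac{38}{5}\right) = 32 \cdot \frac{62}{5} = \frac{1984}{5}$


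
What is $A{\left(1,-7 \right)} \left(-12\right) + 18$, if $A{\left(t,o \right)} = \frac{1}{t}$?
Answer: $6$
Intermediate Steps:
$A{\left(1,-7 \right)} \left(-12\right) + 18 = 1^{-1} \left(-12\right) + 18 = 1 \left(-12\right) + 18 = -12 + 18 = 6$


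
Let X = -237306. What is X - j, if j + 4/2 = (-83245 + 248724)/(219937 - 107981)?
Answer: -26567772103/111956 ≈ -2.3731e+5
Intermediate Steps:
j = -58433/111956 (j = -2 + (-83245 + 248724)/(219937 - 107981) = -2 + 165479/111956 = -58433/111956 ≈ -0.52193)
X - j = -237306 - 1*(-58433/111956) = -237306 + 58433/111956 = -26567772103/111956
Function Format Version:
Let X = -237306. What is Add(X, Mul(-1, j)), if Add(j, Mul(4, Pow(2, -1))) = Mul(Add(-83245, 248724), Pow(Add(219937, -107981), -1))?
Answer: Rational(-26567772103, 111956) ≈ -2.3731e+5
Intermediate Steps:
j = Rational(-58433, 111956) (j = Add(-2, Mul(Add(-83245, 248724), Pow(Add(219937, -107981), -1))) = Add(-2, Mul(165479, Pow(111956, -1))) = Add(-2, Mul(165479, Rational(1, 111956))) = Add(-2, Rational(165479, 111956)) = Rational(-58433, 111956) ≈ -0.52193)
Add(X, Mul(-1, j)) = Add(-237306, Mul(-1, Rational(-58433, 111956))) = Add(-237306, Rational(58433, 111956)) = Rational(-26567772103, 111956)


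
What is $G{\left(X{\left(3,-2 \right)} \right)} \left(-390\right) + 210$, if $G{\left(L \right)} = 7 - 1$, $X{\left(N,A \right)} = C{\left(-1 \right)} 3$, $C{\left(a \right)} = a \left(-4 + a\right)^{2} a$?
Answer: $-2130$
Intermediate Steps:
$C{\left(a \right)} = a^{2} \left(-4 + a\right)^{2}$
$X{\left(N,A \right)} = 75$ ($X{\left(N,A \right)} = \left(-1\right)^{2} \left(-4 - 1\right)^{2} \cdot 3 = 1 \left(-5\right)^{2} \cdot 3 = 1 \cdot 25 \cdot 3 = 25 \cdot 3 = 75$)
$G{\left(L \right)} = 6$ ($G{\left(L \right)} = 7 - 1 = 6$)
$G{\left(X{\left(3,-2 \right)} \right)} \left(-390\right) + 210 = 6 \left(-390\right) + 210 = -2340 + 210 = -2130$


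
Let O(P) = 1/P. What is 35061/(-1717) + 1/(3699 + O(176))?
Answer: -22825285333/1117809925 ≈ -20.420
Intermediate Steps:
35061/(-1717) + 1/(3699 + O(176)) = 35061/(-1717) + 1/(3699 + 1/176) = 35061*(-1/1717) + 1/(3699 + 1/176) = -35061/1717 + 1/(651025/176) = -35061/1717 + 176/651025 = -22825285333/1117809925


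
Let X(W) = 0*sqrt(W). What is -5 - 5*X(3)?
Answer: -5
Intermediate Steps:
X(W) = 0
-5 - 5*X(3) = -5 - 5*0 = -5 + 0 = -5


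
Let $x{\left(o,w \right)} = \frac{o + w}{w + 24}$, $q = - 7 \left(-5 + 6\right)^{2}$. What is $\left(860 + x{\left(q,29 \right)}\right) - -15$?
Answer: $\frac{46397}{53} \approx 875.42$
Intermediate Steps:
$q = -7$ ($q = - 7 \cdot 1^{2} = \left(-7\right) 1 = -7$)
$x{\left(o,w \right)} = \frac{o + w}{24 + w}$
$\left(860 + x{\left(q,29 \right)}\right) - -15 = \left(860 + \frac{-7 + 29}{24 + 29}\right) - -15 = \left(860 + \frac{1}{53} \cdot 22\right) + 15 = \left(860 + \frac{22}{53}\right) + 15 = \frac{45602}{53} + 15 = \frac{46397}{53}$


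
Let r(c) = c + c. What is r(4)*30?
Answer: 240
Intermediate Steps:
r(c) = 2*c
r(4)*30 = (2*4)*30 = 8*30 = 240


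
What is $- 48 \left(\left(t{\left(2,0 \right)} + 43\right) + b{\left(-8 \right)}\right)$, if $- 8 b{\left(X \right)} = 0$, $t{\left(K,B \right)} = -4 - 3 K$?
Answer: $-1584$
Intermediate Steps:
$b{\left(X \right)} = 0$ ($b{\left(X \right)} = \left(- \frac{1}{8}\right) 0 = 0$)
$- 48 \left(\left(t{\left(2,0 \right)} + 43\right) + b{\left(-8 \right)}\right) = - 48 \left(\left(\left(-4 - 6\right) + 43\right) + 0\right) = - 48 \left(\left(-10 + 43\right) + 0\right) = - 48 \left(33 + 0\right) = \left(-48\right) 33 = -1584$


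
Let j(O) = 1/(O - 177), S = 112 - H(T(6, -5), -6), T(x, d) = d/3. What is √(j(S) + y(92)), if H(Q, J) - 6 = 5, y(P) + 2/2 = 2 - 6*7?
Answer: I*√59223/38 ≈ 6.4042*I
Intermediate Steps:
T(x, d) = d/3 (T(x, d) = d*(⅓) = d/3)
y(P) = -41 (y(P) = -1 + (2 - 6*7) = -1 + (2 - 42) = -1 - 40 = -41)
H(Q, J) = 11 (H(Q, J) = 6 + 5 = 11)
S = 101 (S = 112 - 1*11 = 112 - 11 = 101)
j(O) = 1/(-177 + O)
√(j(S) + y(92)) = √(1/(-177 + 101) - 41) = √(1/(-76) - 41) = √(-1/76 - 41) = √(-3117/76) = I*√59223/38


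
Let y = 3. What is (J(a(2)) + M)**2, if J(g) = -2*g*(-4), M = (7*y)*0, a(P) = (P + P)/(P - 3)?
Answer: 1024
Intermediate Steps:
a(P) = 2*P/(-3 + P) (a(P) = (2*P)/(-3 + P) = 2*P/(-3 + P))
M = 0 (M = (7*3)*0 = 21*0 = 0)
J(g) = 8*g
(J(a(2)) + M)**2 = (8*(2*2/(-3 + 2)) + 0)**2 = (8*(2*2/(-1)) + 0)**2 = (8*(2*2*(-1)) + 0)**2 = (8*(-4) + 0)**2 = (-32 + 0)**2 = (-32)**2 = 1024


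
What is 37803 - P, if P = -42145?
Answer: 79948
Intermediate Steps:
37803 - P = 37803 - 1*(-42145) = 37803 + 42145 = 79948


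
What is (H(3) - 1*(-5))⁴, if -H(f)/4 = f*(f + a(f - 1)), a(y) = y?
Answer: 9150625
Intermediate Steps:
H(f) = -4*f*(-1 + 2*f) (H(f) = -4*f*(f + (f - 1)) = -4*f*(f + (-1 + f)) = -4*f*(-1 + 2*f))
(H(3) - 1*(-5))⁴ = (4*3*(1 - 2*3) - 1*(-5))⁴ = (4*3*(1 - 6) + 5)⁴ = (4*3*(-5) + 5)⁴ = (-60 + 5)⁴ = (-55)⁴ = 9150625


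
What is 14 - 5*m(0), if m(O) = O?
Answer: 14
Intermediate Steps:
14 - 5*m(0) = 14 - 5*0 = 14 + 0 = 14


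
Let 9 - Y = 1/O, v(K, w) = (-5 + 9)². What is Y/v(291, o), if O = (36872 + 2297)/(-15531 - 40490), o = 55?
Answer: 204271/313352 ≈ 0.65189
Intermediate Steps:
v(K, w) = 16 (v(K, w) = 4² = 16)
O = -39169/56021 (O = 39169/(-56021) = 39169*(-1/56021) = -39169/56021 ≈ -0.69918)
Y = 408542/39169 (Y = 9 - 1/(-39169/56021) = 9 - 1*(-56021/39169) = 9 + 56021/39169 = 408542/39169 ≈ 10.430)
Y/v(291, o) = (408542/39169)/16 = (408542/39169)*(1/16) = 204271/313352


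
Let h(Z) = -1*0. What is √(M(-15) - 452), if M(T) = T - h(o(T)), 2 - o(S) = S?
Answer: I*√467 ≈ 21.61*I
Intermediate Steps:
o(S) = 2 - S
h(Z) = 0
M(T) = T (M(T) = T - 1*0 = T + 0 = T)
√(M(-15) - 452) = √(-15 - 452) = √(-467) = I*√467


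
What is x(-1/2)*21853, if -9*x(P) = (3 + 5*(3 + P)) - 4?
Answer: -502619/18 ≈ -27923.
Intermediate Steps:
x(P) = -14/9 - 5*P/9 (x(P) = -((3 + 5*(3 + P)) - 4)/9 = -((3 + (15 + 5*P)) - 4)/9 = -((18 + 5*P) - 4)/9 = -(14 + 5*P)/9 = -14/9 - 5*P/9)
x(-1/2)*21853 = (-14/9 - (-5)/(9*2))*21853 = (-14/9 - 5/9*(-½))*21853 = (-14/9 + 5/18)*21853 = -23/18*21853 = -502619/18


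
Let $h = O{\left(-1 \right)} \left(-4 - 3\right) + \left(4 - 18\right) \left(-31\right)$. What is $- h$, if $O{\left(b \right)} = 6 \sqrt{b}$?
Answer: $-434 + 42 i \approx -434.0 + 42.0 i$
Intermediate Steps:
$h = 434 - 42 i$ ($h = 6 \sqrt{-1} \left(-4 - 3\right) + \left(4 - 18\right) \left(-31\right) = 6 i \left(-7\right) + \left(4 - 18\right) \left(-31\right) = - 42 i - -434 = - 42 i + 434 = 434 - 42 i \approx 434.0 - 42.0 i$)
$- h = - (434 - 42 i) = -434 + 42 i$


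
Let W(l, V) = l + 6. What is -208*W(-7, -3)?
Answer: 208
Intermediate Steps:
W(l, V) = 6 + l
-208*W(-7, -3) = -208*(6 - 7) = -208*(-1) = 208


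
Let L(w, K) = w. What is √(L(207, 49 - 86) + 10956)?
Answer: 61*√3 ≈ 105.66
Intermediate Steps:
√(L(207, 49 - 86) + 10956) = √(207 + 10956) = √11163 = 61*√3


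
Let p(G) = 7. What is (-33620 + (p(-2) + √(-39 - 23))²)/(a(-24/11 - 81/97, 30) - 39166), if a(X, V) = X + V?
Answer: 35886411/41761331 - 14938*I*√62/41761331 ≈ 0.85932 - 0.0028165*I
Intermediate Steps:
a(X, V) = V + X
(-33620 + (p(-2) + √(-39 - 23))²)/(a(-24/11 - 81/97, 30) - 39166) = (-33620 + (7 + √(-39 - 23))²)/((30 + (-24/11 - 81/97)) - 39166) = (-33620 + (7 + √(-62))²)/((30 + (-24*1/11 - 81*1/97)) - 39166) = (-33620 + (7 + I*√62)²)/((30 + (-24/11 - 81/97)) - 39166) = (-33620 + (7 + I*√62)²)/((30 - 3219/1067) - 39166) = (-33620 + (7 + I*√62)²)/(28791/1067 - 39166) = (-33620 + (7 + I*√62)²)/(-41761331/1067) = (-33620 + (7 + I*√62)²)*(-1067/41761331) = 35872540/41761331 - 1067*(7 + I*√62)²/41761331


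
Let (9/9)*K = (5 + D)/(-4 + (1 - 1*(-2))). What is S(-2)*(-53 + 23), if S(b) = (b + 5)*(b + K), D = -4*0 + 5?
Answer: 1080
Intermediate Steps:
D = 5 (D = 0 + 5 = 5)
K = -10 (K = (5 + 5)/(-4 + (1 - 1*(-2))) = 10/(-4 + (1 + 2)) = 10/(-4 + 3) = 10/(-1) = 10*(-1) = -10)
S(b) = (-10 + b)*(5 + b) (S(b) = (b + 5)*(b - 10) = (5 + b)*(-10 + b) = (-10 + b)*(5 + b))
S(-2)*(-53 + 23) = (-50 + (-2)² - 5*(-2))*(-53 + 23) = (-50 + 4 + 10)*(-30) = -36*(-30) = 1080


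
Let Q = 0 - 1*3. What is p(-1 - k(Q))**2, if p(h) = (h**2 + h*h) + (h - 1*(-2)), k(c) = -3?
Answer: 144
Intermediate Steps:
Q = -3 (Q = 0 - 3 = -3)
p(h) = 2 + h + 2*h**2 (p(h) = (h**2 + h**2) + (h + 2) = 2*h**2 + (2 + h) = 2 + h + 2*h**2)
p(-1 - k(Q))**2 = (2 + (-1 - 1*(-3)) + 2*(-1 - 1*(-3))**2)**2 = (2 + (-1 + 3) + 2*(-1 + 3)**2)**2 = (2 + 2 + 2*2**2)**2 = (2 + 2 + 2*4)**2 = (2 + 2 + 8)**2 = 12**2 = 144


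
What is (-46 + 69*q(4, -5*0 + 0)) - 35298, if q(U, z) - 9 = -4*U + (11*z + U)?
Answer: -35551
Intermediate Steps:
q(U, z) = 9 - 3*U + 11*z (q(U, z) = 9 + (-4*U + (11*z + U)) = 9 + (-4*U + (U + 11*z)) = 9 + (-3*U + 11*z) = 9 - 3*U + 11*z)
(-46 + 69*q(4, -5*0 + 0)) - 35298 = (-46 + 69*(9 - 3*4 + 11*(-5*0 + 0))) - 35298 = (-46 + 69*(9 - 12 + 11*(0 + 0))) - 35298 = (-46 + 69*(9 - 12 + 11*0)) - 35298 = (-46 + 69*(9 - 12 + 0)) - 35298 = (-46 + 69*(-3)) - 35298 = (-46 - 207) - 35298 = -253 - 35298 = -35551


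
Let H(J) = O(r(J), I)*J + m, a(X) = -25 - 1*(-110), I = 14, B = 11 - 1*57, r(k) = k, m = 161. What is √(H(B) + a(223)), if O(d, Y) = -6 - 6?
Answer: √798 ≈ 28.249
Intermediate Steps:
B = -46 (B = 11 - 57 = -46)
a(X) = 85 (a(X) = -25 + 110 = 85)
O(d, Y) = -12
H(J) = 161 - 12*J (H(J) = -12*J + 161 = 161 - 12*J)
√(H(B) + a(223)) = √((161 - 12*(-46)) + 85) = √((161 + 552) + 85) = √(713 + 85) = √798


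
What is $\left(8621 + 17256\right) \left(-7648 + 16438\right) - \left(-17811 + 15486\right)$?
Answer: $227461155$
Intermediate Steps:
$\left(8621 + 17256\right) \left(-7648 + 16438\right) - \left(-17811 + 15486\right) = 25877 \cdot 8790 - -2325 = 227458830 + 2325 = 227461155$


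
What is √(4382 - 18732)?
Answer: 5*I*√574 ≈ 119.79*I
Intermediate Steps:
√(4382 - 18732) = √(-14350) = 5*I*√574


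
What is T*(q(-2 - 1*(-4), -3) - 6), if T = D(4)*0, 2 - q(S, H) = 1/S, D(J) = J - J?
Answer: 0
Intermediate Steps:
D(J) = 0
q(S, H) = 2 - 1/S
T = 0 (T = 0*0 = 0)
T*(q(-2 - 1*(-4), -3) - 6) = 0*((2 - 1/(-2 - 1*(-4))) - 6) = 0*((2 - 1/(-2 + 4)) - 6) = 0*((2 - 1/2) - 6) = 0*((2 - 1*½) - 6) = 0*((2 - ½) - 6) = 0*(3/2 - 6) = 0*(-9/2) = 0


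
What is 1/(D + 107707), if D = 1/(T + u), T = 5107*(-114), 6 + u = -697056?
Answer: 1279260/137785256819 ≈ 9.2844e-6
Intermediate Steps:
u = -697062 (u = -6 - 697056 = -697062)
T = -582198
D = -1/1279260 (D = 1/(-582198 - 697062) = 1/(-1279260) = -1/1279260 ≈ -7.8170e-7)
1/(D + 107707) = 1/(-1/1279260 + 107707) = 1/(137785256819/1279260) = 1279260/137785256819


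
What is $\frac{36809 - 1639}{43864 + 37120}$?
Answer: $\frac{17585}{40492} \approx 0.43428$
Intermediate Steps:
$\frac{36809 - 1639}{43864 + 37120} = \frac{35170}{80984} = 35170 \cdot \frac{1}{80984} = \frac{17585}{40492}$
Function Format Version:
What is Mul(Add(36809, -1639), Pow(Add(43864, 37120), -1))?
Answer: Rational(17585, 40492) ≈ 0.43428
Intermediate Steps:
Mul(Add(36809, -1639), Pow(Add(43864, 37120), -1)) = Mul(35170, Pow(80984, -1)) = Mul(35170, Rational(1, 80984)) = Rational(17585, 40492)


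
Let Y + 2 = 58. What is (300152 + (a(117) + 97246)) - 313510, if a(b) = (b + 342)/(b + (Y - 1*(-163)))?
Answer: 9395609/112 ≈ 83889.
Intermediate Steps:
Y = 56 (Y = -2 + 58 = 56)
a(b) = (342 + b)/(219 + b) (a(b) = (b + 342)/(b + (56 - 1*(-163))) = (342 + b)/(b + (56 + 163)) = (342 + b)/(b + 219) = (342 + b)/(219 + b))
(300152 + (a(117) + 97246)) - 313510 = (300152 + ((342 + 117)/(219 + 117) + 97246)) - 313510 = (300152 + (459/336 + 97246)) - 313510 = (300152 + ((1/336)*459 + 97246)) - 313510 = (300152 + (153/112 + 97246)) - 313510 = (300152 + 10891705/112) - 313510 = 44508729/112 - 313510 = 9395609/112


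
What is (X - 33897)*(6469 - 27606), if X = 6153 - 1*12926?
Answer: 859641790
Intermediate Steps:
X = -6773 (X = 6153 - 12926 = -6773)
(X - 33897)*(6469 - 27606) = (-6773 - 33897)*(6469 - 27606) = -40670*(-21137) = 859641790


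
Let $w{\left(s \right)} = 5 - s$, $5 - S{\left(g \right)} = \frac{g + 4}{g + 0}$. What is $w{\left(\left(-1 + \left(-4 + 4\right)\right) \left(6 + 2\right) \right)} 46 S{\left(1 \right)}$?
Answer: $0$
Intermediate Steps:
$S{\left(g \right)} = 5 - \frac{4 + g}{g}$ ($S{\left(g \right)} = 5 - \frac{g + 4}{g + 0} = 5 - \frac{4 + g}{g}$)
$w{\left(\left(-1 + \left(-4 + 4\right)\right) \left(6 + 2\right) \right)} 46 S{\left(1 \right)} = \left(5 - \left(-1 + \left(-4 + 4\right)\right) \left(6 + 2\right)\right) 46 \left(4 - \frac{4}{1}\right) = \left(5 - \left(-1 + 0\right) 8\right) 46 \left(4 - 4\right) = \left(5 - \left(-1\right) 8\right) 46 \left(4 - 4\right) = \left(5 - -8\right) 46 \cdot 0 = \left(5 + 8\right) 46 \cdot 0 = 13 \cdot 46 \cdot 0 = 598 \cdot 0 = 0$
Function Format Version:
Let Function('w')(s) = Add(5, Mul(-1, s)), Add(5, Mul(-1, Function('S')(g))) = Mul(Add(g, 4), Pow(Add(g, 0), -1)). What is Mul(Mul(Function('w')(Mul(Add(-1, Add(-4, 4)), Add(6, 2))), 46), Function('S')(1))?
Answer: 0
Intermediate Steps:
Function('S')(g) = Add(5, Mul(-1, Pow(g, -1), Add(4, g))) (Function('S')(g) = Add(5, Mul(-1, Mul(Add(g, 4), Pow(Add(g, 0), -1)))) = Add(5, Mul(-1, Mul(Add(4, g), Pow(g, -1)))) = Add(5, Mul(-1, Mul(Pow(g, -1), Add(4, g)))) = Add(5, Mul(-1, Pow(g, -1), Add(4, g))))
Mul(Mul(Function('w')(Mul(Add(-1, Add(-4, 4)), Add(6, 2))), 46), Function('S')(1)) = Mul(Mul(Add(5, Mul(-1, Mul(Add(-1, Add(-4, 4)), Add(6, 2)))), 46), Add(4, Mul(-4, Pow(1, -1)))) = Mul(Mul(Add(5, Mul(-1, Mul(Add(-1, 0), 8))), 46), Add(4, Mul(-4, 1))) = Mul(Mul(Add(5, Mul(-1, Mul(-1, 8))), 46), Add(4, -4)) = Mul(Mul(Add(5, Mul(-1, -8)), 46), 0) = Mul(Mul(Add(5, 8), 46), 0) = Mul(Mul(13, 46), 0) = Mul(598, 0) = 0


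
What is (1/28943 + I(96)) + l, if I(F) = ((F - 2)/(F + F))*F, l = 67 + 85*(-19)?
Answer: -43443442/28943 ≈ -1501.0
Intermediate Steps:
l = -1548 (l = 67 - 1615 = -1548)
I(F) = -1 + F/2 (I(F) = ((-2 + F)/((2*F)))*F = ((-2 + F)*(1/(2*F)))*F = ((-2 + F)/(2*F))*F = -1 + F/2)
(1/28943 + I(96)) + l = (1/28943 + (-1 + (½)*96)) - 1548 = (1/28943 + (-1 + 48)) - 1548 = (1/28943 + 47) - 1548 = 1360322/28943 - 1548 = -43443442/28943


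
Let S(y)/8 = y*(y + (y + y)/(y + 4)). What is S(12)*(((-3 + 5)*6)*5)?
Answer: 77760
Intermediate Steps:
S(y) = 8*y*(y + 2*y/(4 + y)) (S(y) = 8*(y*(y + (y + y)/(y + 4))) = 8*(y*(y + (2*y)/(4 + y))) = 8*(y*(y + 2*y/(4 + y))) = 8*y*(y + 2*y/(4 + y)))
S(12)*(((-3 + 5)*6)*5) = (8*12²*(6 + 12)/(4 + 12))*(((-3 + 5)*6)*5) = (8*144*18/16)*((2*6)*5) = (8*144*(1/16)*18)*(12*5) = 1296*60 = 77760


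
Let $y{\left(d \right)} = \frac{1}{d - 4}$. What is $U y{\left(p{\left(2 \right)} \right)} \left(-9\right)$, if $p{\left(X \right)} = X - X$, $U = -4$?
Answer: $-9$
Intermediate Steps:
$p{\left(X \right)} = 0$
$y{\left(d \right)} = \frac{1}{-4 + d}$
$U y{\left(p{\left(2 \right)} \right)} \left(-9\right) = - \frac{4}{-4 + 0} \left(-9\right) = - \frac{4}{-4} \left(-9\right) = \left(-4\right) \left(- \frac{1}{4}\right) \left(-9\right) = 1 \left(-9\right) = -9$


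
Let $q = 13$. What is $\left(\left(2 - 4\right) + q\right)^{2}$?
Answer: $121$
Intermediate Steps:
$\left(\left(2 - 4\right) + q\right)^{2} = \left(\left(2 - 4\right) + 13\right)^{2} = \left(-2 + 13\right)^{2} = 11^{2} = 121$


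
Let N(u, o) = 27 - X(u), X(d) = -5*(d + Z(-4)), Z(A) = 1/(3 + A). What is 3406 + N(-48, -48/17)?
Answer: 3188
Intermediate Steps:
X(d) = 5 - 5*d (X(d) = -5*(d + 1/(3 - 4)) = -5*(d + 1/(-1)) = -5*(d - 1) = -5*(-1 + d) = 5 - 5*d)
N(u, o) = 22 + 5*u (N(u, o) = 27 - (5 - 5*u) = 27 + (-5 + 5*u) = 22 + 5*u)
3406 + N(-48, -48/17) = 3406 + (22 + 5*(-48)) = 3406 + (22 - 240) = 3406 - 218 = 3188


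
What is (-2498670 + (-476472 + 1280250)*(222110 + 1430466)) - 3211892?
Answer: 1328298521566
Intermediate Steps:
(-2498670 + (-476472 + 1280250)*(222110 + 1430466)) - 3211892 = (-2498670 + 803778*1652576) - 3211892 = (-2498670 + 1328304232128) - 3211892 = 1328301733458 - 3211892 = 1328298521566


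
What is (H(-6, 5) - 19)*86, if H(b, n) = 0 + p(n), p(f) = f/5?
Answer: -1548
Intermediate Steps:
p(f) = f/5 (p(f) = f*(⅕) = f/5)
H(b, n) = n/5 (H(b, n) = 0 + n/5 = n/5)
(H(-6, 5) - 19)*86 = ((⅕)*5 - 19)*86 = (1 - 19)*86 = -18*86 = -1548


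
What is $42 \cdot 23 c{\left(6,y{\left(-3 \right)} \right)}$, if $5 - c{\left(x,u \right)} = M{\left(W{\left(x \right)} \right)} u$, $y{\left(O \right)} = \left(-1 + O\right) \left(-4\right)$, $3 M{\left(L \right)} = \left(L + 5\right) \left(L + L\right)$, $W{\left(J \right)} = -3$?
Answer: $66654$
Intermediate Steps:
$M{\left(L \right)} = \frac{2 L \left(5 + L\right)}{3}$ ($M{\left(L \right)} = \frac{\left(L + 5\right) \left(L + L\right)}{3} = \frac{\left(5 + L\right) 2 L}{3} = \frac{2 L \left(5 + L\right)}{3}$)
$y{\left(O \right)} = 4 - 4 O$
$c{\left(x,u \right)} = 5 + 4 u$ ($c{\left(x,u \right)} = 5 - \frac{2}{3} \left(-3\right) \left(5 - 3\right) u = 5 - \frac{2}{3} \left(-3\right) 2 u = 5 - - 4 u = 5 + 4 u$)
$42 \cdot 23 c{\left(6,y{\left(-3 \right)} \right)} = 42 \cdot 23 \left(5 + 4 \left(4 - -12\right)\right) = 966 \left(5 + 4 \left(4 + 12\right)\right) = 966 \left(5 + 4 \cdot 16\right) = 966 \left(5 + 64\right) = 966 \cdot 69 = 66654$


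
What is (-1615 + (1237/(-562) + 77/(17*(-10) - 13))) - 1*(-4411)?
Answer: 287287771/102846 ≈ 2793.4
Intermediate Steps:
(-1615 + (1237/(-562) + 77/(17*(-10) - 13))) - 1*(-4411) = (-1615 + (1237*(-1/562) + 77/(-170 - 13))) + 4411 = (-1615 + (-1237/562 + 77/(-183))) + 4411 = (-1615 + (-1237/562 + 77*(-1/183))) + 4411 = (-1615 + (-1237/562 - 77/183)) + 4411 = (-1615 - 269645/102846) + 4411 = -166365935/102846 + 4411 = 287287771/102846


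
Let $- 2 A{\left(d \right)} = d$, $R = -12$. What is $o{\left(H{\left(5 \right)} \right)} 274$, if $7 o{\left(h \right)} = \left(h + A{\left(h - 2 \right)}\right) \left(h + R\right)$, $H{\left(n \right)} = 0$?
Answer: $- \frac{3288}{7} \approx -469.71$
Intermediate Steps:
$A{\left(d \right)} = - \frac{d}{2}$
$o{\left(h \right)} = \frac{\left(1 + \frac{h}{2}\right) \left(-12 + h\right)}{7}$ ($o{\left(h \right)} = \frac{\left(h - \frac{h - 2}{2}\right) \left(h - 12\right)}{7} = \frac{\left(h - \frac{h - 2}{2}\right) \left(-12 + h\right)}{7} = \frac{\left(h - \frac{-2 + h}{2}\right) \left(-12 + h\right)}{7} = \frac{\left(h - \left(-1 + \frac{h}{2}\right)\right) \left(-12 + h\right)}{7} = \frac{\left(1 + \frac{h}{2}\right) \left(-12 + h\right)}{7}$)
$o{\left(H{\left(5 \right)} \right)} 274 = \left(- \frac{12}{7} - 0 + \frac{0^{2}}{14}\right) 274 = \left(- \frac{12}{7} + 0 + \frac{1}{14} \cdot 0\right) 274 = \left(- \frac{12}{7} + 0 + 0\right) 274 = \left(- \frac{12}{7}\right) 274 = - \frac{3288}{7}$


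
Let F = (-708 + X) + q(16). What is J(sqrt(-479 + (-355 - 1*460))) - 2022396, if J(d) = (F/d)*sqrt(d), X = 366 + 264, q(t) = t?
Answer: -2022396 + 31*1294**(3/4)*I**(3/2)/647 ≈ -2.0224e+6 + 7.3096*I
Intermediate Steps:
X = 630
F = -62 (F = (-708 + 630) + 16 = -78 + 16 = -62)
J(d) = -62/sqrt(d) (J(d) = (-62/d)*sqrt(d) = -62/sqrt(d))
J(sqrt(-479 + (-355 - 1*460))) - 2022396 = -62/(-479 + (-355 - 1*460))**(1/4) - 2022396 = -62/(-479 + (-355 - 460))**(1/4) - 2022396 = -62/(-479 - 815)**(1/4) - 2022396 = -62*(-(-1294)**(3/4)/1294) - 2022396 = -62*1294**(3/4)*(-I**(3/2))/1294 - 2022396 = -31*1294**(3/4)*(-I**(3/2))/647 - 2022396 = 31*1294**(3/4)*I**(3/2)/647 - 2022396 = -2022396 + 31*1294**(3/4)*I**(3/2)/647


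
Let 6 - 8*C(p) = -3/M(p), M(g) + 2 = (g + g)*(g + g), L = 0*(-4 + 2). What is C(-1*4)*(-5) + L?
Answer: -1875/496 ≈ -3.7802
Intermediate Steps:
L = 0 (L = 0*(-2) = 0)
M(g) = -2 + 4*g² (M(g) = -2 + (g + g)*(g + g) = -2 + (2*g)*(2*g) = -2 + 4*g²)
C(p) = ¾ + 3/(8*(-2 + 4*p²)) (C(p) = ¾ - (-3)/(8*(-2 + 4*p²)) = ¾ + 3/(8*(-2 + 4*p²)))
C(-1*4)*(-5) + L = (3*(-3 + 8*(-1*4)²)/(16*(-1 + 2*(-1*4)²)))*(-5) + 0 = (3*(-3 + 8*(-4)²)/(16*(-1 + 2*(-4)²)))*(-5) + 0 = (3*(-3 + 8*16)/(16*(-1 + 2*16)))*(-5) + 0 = (3*(-3 + 128)/(16*(-1 + 32)))*(-5) + 0 = ((3/16)*125/31)*(-5) + 0 = ((3/16)*(1/31)*125)*(-5) + 0 = (375/496)*(-5) + 0 = -1875/496 + 0 = -1875/496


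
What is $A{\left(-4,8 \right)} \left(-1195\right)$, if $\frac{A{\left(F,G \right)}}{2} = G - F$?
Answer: $-28680$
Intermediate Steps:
$A{\left(F,G \right)} = - 2 F + 2 G$ ($A{\left(F,G \right)} = 2 \left(G - F\right) = - 2 F + 2 G$)
$A{\left(-4,8 \right)} \left(-1195\right) = \left(\left(-2\right) \left(-4\right) + 2 \cdot 8\right) \left(-1195\right) = \left(8 + 16\right) \left(-1195\right) = 24 \left(-1195\right) = -28680$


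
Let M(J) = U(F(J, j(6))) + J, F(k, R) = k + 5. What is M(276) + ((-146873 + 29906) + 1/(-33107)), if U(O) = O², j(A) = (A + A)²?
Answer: -1249127111/33107 ≈ -37730.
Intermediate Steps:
j(A) = 4*A² (j(A) = (2*A)² = 4*A²)
F(k, R) = 5 + k
M(J) = J + (5 + J)² (M(J) = (5 + J)² + J = J + (5 + J)²)
M(276) + ((-146873 + 29906) + 1/(-33107)) = (276 + (5 + 276)²) + ((-146873 + 29906) + 1/(-33107)) = (276 + 281²) + (-116967 - 1/33107) = (276 + 78961) - 3872426470/33107 = 79237 - 3872426470/33107 = -1249127111/33107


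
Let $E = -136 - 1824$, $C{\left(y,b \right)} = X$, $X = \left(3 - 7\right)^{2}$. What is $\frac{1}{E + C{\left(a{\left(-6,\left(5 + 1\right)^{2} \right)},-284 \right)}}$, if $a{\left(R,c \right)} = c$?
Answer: $- \frac{1}{1944} \approx -0.0005144$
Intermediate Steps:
$X = 16$ ($X = \left(-4\right)^{2} = 16$)
$C{\left(y,b \right)} = 16$
$E = -1960$ ($E = -136 - 1824 = -1960$)
$\frac{1}{E + C{\left(a{\left(-6,\left(5 + 1\right)^{2} \right)},-284 \right)}} = \frac{1}{-1960 + 16} = \frac{1}{-1944} = - \frac{1}{1944}$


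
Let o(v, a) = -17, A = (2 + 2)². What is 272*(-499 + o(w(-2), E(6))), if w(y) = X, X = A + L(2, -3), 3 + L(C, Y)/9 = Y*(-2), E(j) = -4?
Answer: -140352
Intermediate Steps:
L(C, Y) = -27 - 18*Y (L(C, Y) = -27 + 9*(Y*(-2)) = -27 + 9*(-2*Y) = -27 - 18*Y)
A = 16 (A = 4² = 16)
X = 43 (X = 16 + (-27 - 18*(-3)) = 16 + (-27 + 54) = 16 + 27 = 43)
w(y) = 43
272*(-499 + o(w(-2), E(6))) = 272*(-499 - 17) = 272*(-516) = -140352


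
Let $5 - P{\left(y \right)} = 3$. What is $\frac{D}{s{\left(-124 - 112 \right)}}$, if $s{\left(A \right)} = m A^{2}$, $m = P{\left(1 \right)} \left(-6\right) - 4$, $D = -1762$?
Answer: $\frac{881}{445568} \approx 0.0019772$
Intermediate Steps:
$P{\left(y \right)} = 2$ ($P{\left(y \right)} = 5 - 3 = 2$)
$m = -16$ ($m = 2 \left(-6\right) - 4 = -12 - 4 = -16$)
$s{\left(A \right)} = - 16 A^{2}$
$\frac{D}{s{\left(-124 - 112 \right)}} = - \frac{1762}{\left(-16\right) \left(-124 - 112\right)^{2}} = - \frac{1762}{\left(-16\right) \left(-236\right)^{2}} = - \frac{1762}{\left(-16\right) 55696} = - \frac{1762}{-891136} = \left(-1762\right) \left(- \frac{1}{891136}\right) = \frac{881}{445568}$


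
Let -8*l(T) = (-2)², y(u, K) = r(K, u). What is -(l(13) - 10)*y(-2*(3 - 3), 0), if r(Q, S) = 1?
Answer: 21/2 ≈ 10.500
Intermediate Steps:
y(u, K) = 1
l(T) = -½ (l(T) = -⅛*(-2)² = -⅛*4 = -½)
-(l(13) - 10)*y(-2*(3 - 3), 0) = -(-½ - 10) = -(-21)/2 = -1*(-21/2) = 21/2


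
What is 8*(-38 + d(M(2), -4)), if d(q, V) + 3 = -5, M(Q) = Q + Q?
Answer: -368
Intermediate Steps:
M(Q) = 2*Q
d(q, V) = -8 (d(q, V) = -3 - 5 = -8)
8*(-38 + d(M(2), -4)) = 8*(-38 - 8) = 8*(-46) = -368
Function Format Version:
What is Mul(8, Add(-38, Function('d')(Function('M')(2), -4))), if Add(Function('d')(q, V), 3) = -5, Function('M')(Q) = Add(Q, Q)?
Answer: -368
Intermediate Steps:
Function('M')(Q) = Mul(2, Q)
Function('d')(q, V) = -8 (Function('d')(q, V) = Add(-3, -5) = -8)
Mul(8, Add(-38, Function('d')(Function('M')(2), -4))) = Mul(8, Add(-38, -8)) = Mul(8, -46) = -368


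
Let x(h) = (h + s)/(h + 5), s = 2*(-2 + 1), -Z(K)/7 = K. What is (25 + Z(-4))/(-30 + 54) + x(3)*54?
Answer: 215/24 ≈ 8.9583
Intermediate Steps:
Z(K) = -7*K
s = -2 (s = 2*(-1) = -2)
x(h) = (-2 + h)/(5 + h) (x(h) = (h - 2)/(h + 5) = (-2 + h)/(5 + h))
(25 + Z(-4))/(-30 + 54) + x(3)*54 = (25 - 7*(-4))/(-30 + 54) + ((-2 + 3)/(5 + 3))*54 = (25 + 28)/24 + (1/8)*54 = 53*(1/24) + ((1/8)*1)*54 = 53/24 + (1/8)*54 = 53/24 + 27/4 = 215/24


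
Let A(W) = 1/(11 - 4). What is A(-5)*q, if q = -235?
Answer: -235/7 ≈ -33.571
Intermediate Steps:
A(W) = ⅐ (A(W) = 1/7 = ⅐)
A(-5)*q = (⅐)*(-235) = -235/7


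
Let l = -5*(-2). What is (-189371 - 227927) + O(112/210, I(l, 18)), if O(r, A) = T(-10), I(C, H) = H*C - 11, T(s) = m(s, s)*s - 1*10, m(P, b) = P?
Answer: -417208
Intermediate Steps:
l = 10
T(s) = -10 + s² (T(s) = s*s - 1*10 = s² - 10 = -10 + s²)
I(C, H) = -11 + C*H (I(C, H) = C*H - 11 = -11 + C*H)
O(r, A) = 90 (O(r, A) = -10 + (-10)² = -10 + 100 = 90)
(-189371 - 227927) + O(112/210, I(l, 18)) = (-189371 - 227927) + 90 = -417298 + 90 = -417208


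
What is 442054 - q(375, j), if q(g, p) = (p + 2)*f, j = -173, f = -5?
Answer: 441199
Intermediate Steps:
q(g, p) = -10 - 5*p (q(g, p) = (p + 2)*(-5) = (2 + p)*(-5) = -10 - 5*p)
442054 - q(375, j) = 442054 - (-10 - 5*(-173)) = 442054 - (-10 + 865) = 442054 - 1*855 = 442054 - 855 = 441199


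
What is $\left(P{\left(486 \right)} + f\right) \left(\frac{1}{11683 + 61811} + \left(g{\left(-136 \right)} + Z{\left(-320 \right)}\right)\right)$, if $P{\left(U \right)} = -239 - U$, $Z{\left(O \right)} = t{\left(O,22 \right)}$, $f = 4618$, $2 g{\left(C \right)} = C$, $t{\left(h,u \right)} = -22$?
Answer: $- \frac{25750088887}{73494} \approx -3.5037 \cdot 10^{5}$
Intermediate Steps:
$g{\left(C \right)} = \frac{C}{2}$
$Z{\left(O \right)} = -22$
$\left(P{\left(486 \right)} + f\right) \left(\frac{1}{11683 + 61811} + \left(g{\left(-136 \right)} + Z{\left(-320 \right)}\right)\right) = \left(\left(-239 - 486\right) + 4618\right) \left(\frac{1}{11683 + 61811} + \left(\frac{1}{2} \left(-136\right) - 22\right)\right) = \left(\left(-239 - 486\right) + 4618\right) \left(\frac{1}{73494} - 90\right) = \left(-725 + 4618\right) \left(\frac{1}{73494} - 90\right) = 3893 \left(- \frac{6614459}{73494}\right) = - \frac{25750088887}{73494}$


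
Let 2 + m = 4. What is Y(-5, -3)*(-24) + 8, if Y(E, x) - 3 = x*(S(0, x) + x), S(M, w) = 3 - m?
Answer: -208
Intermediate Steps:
m = 2 (m = -2 + 4 = 2)
S(M, w) = 1 (S(M, w) = 3 - 1*2 = 3 - 2 = 1)
Y(E, x) = 3 + x*(1 + x)
Y(-5, -3)*(-24) + 8 = (3 - 3 + (-3)**2)*(-24) + 8 = (3 - 3 + 9)*(-24) + 8 = 9*(-24) + 8 = -216 + 8 = -208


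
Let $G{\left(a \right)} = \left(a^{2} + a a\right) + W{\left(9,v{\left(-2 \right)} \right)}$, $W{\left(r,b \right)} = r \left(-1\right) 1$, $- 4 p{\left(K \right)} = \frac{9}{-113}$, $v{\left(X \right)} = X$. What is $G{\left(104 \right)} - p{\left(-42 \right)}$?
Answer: $\frac{9773587}{452} \approx 21623.0$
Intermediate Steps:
$p{\left(K \right)} = \frac{9}{452}$ ($p{\left(K \right)} = - \frac{9 \frac{1}{-113}}{4} = - \frac{9 \left(- \frac{1}{113}\right)}{4} = \left(- \frac{1}{4}\right) \left(- \frac{9}{113}\right) = \frac{9}{452}$)
$W{\left(r,b \right)} = - r$ ($W{\left(r,b \right)} = - r 1 = - r$)
$G{\left(a \right)} = -9 + 2 a^{2}$ ($G{\left(a \right)} = \left(a^{2} + a a\right) - 9 = \left(a^{2} + a^{2}\right) - 9 = 2 a^{2} - 9 = -9 + 2 a^{2}$)
$G{\left(104 \right)} - p{\left(-42 \right)} = \left(-9 + 2 \cdot 104^{2}\right) - \frac{9}{452} = \left(-9 + 2 \cdot 10816\right) - \frac{9}{452} = \left(-9 + 21632\right) - \frac{9}{452} = 21623 - \frac{9}{452} = \frac{9773587}{452}$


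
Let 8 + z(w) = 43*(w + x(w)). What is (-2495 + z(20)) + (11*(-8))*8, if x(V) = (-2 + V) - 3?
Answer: -1702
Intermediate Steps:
x(V) = -5 + V
z(w) = -223 + 86*w (z(w) = -8 + 43*(w + (-5 + w)) = -8 + 43*(-5 + 2*w) = -8 + (-215 + 86*w) = -223 + 86*w)
(-2495 + z(20)) + (11*(-8))*8 = (-2495 + (-223 + 86*20)) + (11*(-8))*8 = (-2495 + (-223 + 1720)) - 88*8 = (-2495 + 1497) - 704 = -998 - 704 = -1702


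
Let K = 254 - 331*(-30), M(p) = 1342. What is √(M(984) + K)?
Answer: √11526 ≈ 107.36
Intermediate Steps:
K = 10184 (K = 254 + 9930 = 10184)
√(M(984) + K) = √(1342 + 10184) = √11526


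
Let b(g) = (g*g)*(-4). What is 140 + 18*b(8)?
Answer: -4468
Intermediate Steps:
b(g) = -4*g² (b(g) = g²*(-4) = -4*g²)
140 + 18*b(8) = 140 + 18*(-4*8²) = 140 + 18*(-4*64) = 140 + 18*(-256) = 140 - 4608 = -4468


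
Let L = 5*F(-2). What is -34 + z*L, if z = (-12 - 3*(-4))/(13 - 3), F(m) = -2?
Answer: -34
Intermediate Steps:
L = -10 (L = 5*(-2) = -10)
z = 0 (z = (-12 + 12)/10 = 0*(⅒) = 0)
-34 + z*L = -34 + 0*(-10) = -34 + 0 = -34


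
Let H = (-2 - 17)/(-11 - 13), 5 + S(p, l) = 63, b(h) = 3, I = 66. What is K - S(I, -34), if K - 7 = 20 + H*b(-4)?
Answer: -229/8 ≈ -28.625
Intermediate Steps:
S(p, l) = 58 (S(p, l) = -5 + 63 = 58)
H = 19/24 (H = -19/(-24) = -19*(-1/24) = 19/24 ≈ 0.79167)
K = 235/8 (K = 7 + (20 + (19/24)*3) = 7 + (20 + 19/8) = 7 + 179/8 = 235/8 ≈ 29.375)
K - S(I, -34) = 235/8 - 1*58 = 235/8 - 58 = -229/8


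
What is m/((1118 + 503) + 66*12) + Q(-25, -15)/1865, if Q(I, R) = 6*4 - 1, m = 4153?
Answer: 7800844/4500245 ≈ 1.7334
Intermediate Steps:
Q(I, R) = 23 (Q(I, R) = 24 - 1 = 23)
m/((1118 + 503) + 66*12) + Q(-25, -15)/1865 = 4153/((1118 + 503) + 66*12) + 23/1865 = 4153/(1621 + 792) + 23*(1/1865) = 4153/2413 + 23/1865 = 7800844/4500245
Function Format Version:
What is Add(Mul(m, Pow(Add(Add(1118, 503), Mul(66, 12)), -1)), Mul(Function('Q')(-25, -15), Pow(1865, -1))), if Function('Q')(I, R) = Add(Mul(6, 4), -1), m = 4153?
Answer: Rational(7800844, 4500245) ≈ 1.7334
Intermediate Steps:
Function('Q')(I, R) = 23 (Function('Q')(I, R) = Add(24, -1) = 23)
Add(Mul(m, Pow(Add(Add(1118, 503), Mul(66, 12)), -1)), Mul(Function('Q')(-25, -15), Pow(1865, -1))) = Add(Mul(4153, Pow(Add(Add(1118, 503), Mul(66, 12)), -1)), Mul(23, Pow(1865, -1))) = Add(Mul(4153, Pow(Add(1621, 792), -1)), Mul(23, Rational(1, 1865))) = Add(Mul(4153, Pow(2413, -1)), Rational(23, 1865)) = Add(Mul(4153, Rational(1, 2413)), Rational(23, 1865)) = Add(Rational(4153, 2413), Rational(23, 1865)) = Rational(7800844, 4500245)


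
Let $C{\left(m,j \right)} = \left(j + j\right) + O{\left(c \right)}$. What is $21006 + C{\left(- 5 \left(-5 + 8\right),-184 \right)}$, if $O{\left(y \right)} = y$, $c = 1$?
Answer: $20639$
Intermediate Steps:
$C{\left(m,j \right)} = 1 + 2 j$ ($C{\left(m,j \right)} = \left(j + j\right) + 1 = 2 j + 1 = 1 + 2 j$)
$21006 + C{\left(- 5 \left(-5 + 8\right),-184 \right)} = 21006 + \left(1 + 2 \left(-184\right)\right) = 21006 + \left(1 - 368\right) = 21006 - 367 = 20639$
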